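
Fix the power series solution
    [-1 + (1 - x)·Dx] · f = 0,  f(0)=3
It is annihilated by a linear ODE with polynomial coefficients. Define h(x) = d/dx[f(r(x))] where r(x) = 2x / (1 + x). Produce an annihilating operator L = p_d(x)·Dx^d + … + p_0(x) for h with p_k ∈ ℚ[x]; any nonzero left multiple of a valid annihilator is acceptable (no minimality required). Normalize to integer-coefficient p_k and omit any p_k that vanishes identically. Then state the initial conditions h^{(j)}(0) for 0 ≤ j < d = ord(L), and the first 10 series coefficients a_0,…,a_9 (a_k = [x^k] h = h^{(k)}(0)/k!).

f: a_k = 3, 3, 3, 3, 3, 3, 3, 3, 3, 3, …
Change of var in L_f (x↦r) gives L₀.
Differentiate: ansatz ord ≤ ord L₀ ⇒ L.
L = 2 + (-1 + x)·Dx  (order 1).
h: a_k = 6, 12, 18, 24, 30, 36, 42, 48, 54, 60, …
ICs: h(0) = 6.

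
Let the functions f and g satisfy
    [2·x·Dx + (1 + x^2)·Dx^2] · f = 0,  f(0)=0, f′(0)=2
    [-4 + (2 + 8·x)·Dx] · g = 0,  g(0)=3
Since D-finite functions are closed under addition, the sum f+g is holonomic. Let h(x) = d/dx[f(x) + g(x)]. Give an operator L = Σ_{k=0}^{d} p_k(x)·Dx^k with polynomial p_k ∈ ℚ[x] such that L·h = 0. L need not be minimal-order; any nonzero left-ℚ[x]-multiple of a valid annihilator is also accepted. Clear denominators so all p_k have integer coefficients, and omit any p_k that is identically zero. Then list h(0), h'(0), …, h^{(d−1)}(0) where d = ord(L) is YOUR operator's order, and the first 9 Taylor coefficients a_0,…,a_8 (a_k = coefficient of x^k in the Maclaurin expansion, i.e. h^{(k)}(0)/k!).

f: a_k = 0, 2, 0, -2/3, 0, 2/5, 0, -2/7, 0, …
g: a_k = 3, 6, -6, 12, -30, 84, -252, 792, -2574, …
f+g: L₀ = lclm(L_f,L_g), ord ≤ 2+1.
h=h₀': d/dx-closure on L₀ ⇒ L.
L = (-4 - 40·x + 12·x^2 + 24·x^3) + (-14 - 16·x - 50·x^2 + 48·x^3 + 84·x^4)·Dx + (-2 - 6·x + 12·x^2 + 18·x^3 + 14·x^4 + 24·x^5)·Dx^2  (order 2).
h: a_k = 8, -12, 34, -120, 422, -1512, 5542, -20592, 77222, …
ICs: h(0) = 8, h′(0) = -12.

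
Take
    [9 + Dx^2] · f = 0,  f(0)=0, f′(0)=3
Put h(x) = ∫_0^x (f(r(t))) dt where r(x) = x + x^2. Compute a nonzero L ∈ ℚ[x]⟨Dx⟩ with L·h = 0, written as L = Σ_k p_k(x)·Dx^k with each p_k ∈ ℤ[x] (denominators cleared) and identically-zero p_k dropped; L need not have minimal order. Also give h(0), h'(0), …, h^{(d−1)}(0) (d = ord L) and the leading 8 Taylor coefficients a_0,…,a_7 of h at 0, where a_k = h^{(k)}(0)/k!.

f: a_k = 0, 3, 0, -9/2, 0, 81/40, 0, -243/560, …
L₀ from L_f via x↦r, Dx↦r'^{-1}Dx.
h=∫₀ˣh₀: take L = L₀·Dx.
L = (9 + 54·x + 108·x^2 + 72·x^3)·Dx - 2·Dx^2 + (1 + 2·x)·Dx^3  (order 3).
h: a_k = 0, 0, 3/2, 1, -9/8, -27/10, -153/80, 45/56, …
ICs: h(0) = 0, h′(0) = 0, h′′(0) = 3.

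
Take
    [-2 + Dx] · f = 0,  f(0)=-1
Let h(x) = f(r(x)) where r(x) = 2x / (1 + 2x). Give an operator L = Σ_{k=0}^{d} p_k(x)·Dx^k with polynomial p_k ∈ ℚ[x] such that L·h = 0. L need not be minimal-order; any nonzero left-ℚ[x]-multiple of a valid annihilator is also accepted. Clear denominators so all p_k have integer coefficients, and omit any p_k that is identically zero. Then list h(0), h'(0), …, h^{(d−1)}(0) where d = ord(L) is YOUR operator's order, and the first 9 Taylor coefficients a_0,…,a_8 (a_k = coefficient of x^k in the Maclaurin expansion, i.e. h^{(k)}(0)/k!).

f: a_k = -1, -2, -2, -4/3, -2/3, -4/15, -4/45, -8/315, -2/315, …
Substitute x→r, Dx→(1/r')Dx; clear ⇒ L₀.
L = -4 + (1 + 4·x + 4·x^2)·Dx  (order 1).
h: a_k = -1, -4, 0, 16/3, -32/3, 64/5, -256/45, -1280/63, 8192/105, …
ICs: h(0) = -1.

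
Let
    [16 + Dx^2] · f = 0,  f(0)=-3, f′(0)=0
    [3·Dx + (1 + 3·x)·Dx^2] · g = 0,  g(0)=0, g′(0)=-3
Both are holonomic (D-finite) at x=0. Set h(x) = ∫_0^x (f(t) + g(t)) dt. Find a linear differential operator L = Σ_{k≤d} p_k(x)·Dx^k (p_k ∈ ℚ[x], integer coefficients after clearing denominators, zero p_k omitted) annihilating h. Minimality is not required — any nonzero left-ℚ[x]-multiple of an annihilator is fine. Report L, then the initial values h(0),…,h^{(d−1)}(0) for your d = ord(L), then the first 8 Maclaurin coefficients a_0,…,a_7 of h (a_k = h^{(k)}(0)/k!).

L = (1680 + 2304·x + 3456·x^2)·Dx^2 + (272 + 1584·x + 3456·x^2 + 3456·x^3)·Dx^3 + (105 + 144·x + 216·x^2)·Dx^4 + (17 + 99·x + 216·x^2 + 216·x^3)·Dx^5  (order 5).
h: a_k = 0, -3, -3/2, 19/2, -9/4, -47/20, -81/10, 4157/210, …
ICs: h(0) = 0, h′(0) = -3, h′′(0) = -3, h′′′(0) = 57, h′′′′(0) = -54.

f: a_k = -3, 0, 24, 0, -32, 0, 256/15, 0, …
g: a_k = 0, -3, 9/2, -9, 81/4, -243/5, 243/2, -2187/7, …
h₀=f+g: left-lcm gives L₀, ord ≤ 4.
h=∫₀ˣh₀: take L = L₀·Dx.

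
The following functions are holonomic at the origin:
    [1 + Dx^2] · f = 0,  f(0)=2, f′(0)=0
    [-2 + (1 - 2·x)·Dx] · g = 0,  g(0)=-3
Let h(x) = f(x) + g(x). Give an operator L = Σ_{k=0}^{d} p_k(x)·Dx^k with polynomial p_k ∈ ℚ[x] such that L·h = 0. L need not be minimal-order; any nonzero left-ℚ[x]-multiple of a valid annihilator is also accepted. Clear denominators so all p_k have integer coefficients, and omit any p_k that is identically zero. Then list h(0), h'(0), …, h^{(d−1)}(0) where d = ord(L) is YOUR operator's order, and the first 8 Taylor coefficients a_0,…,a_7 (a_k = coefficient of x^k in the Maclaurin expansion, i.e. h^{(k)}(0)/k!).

L = (-50 + 8·x - 8·x^2) + (9 - 22·x + 12·x^2 - 8·x^3)·Dx + (-50 + 8·x - 8·x^2)·Dx^2 + (9 - 22·x + 12·x^2 - 8·x^3)·Dx^3  (order 3).
h: a_k = -1, -6, -13, -24, -575/12, -96, -69121/360, -384, …
ICs: h(0) = -1, h′(0) = -6, h′′(0) = -26.

f: a_k = 2, 0, -1, 0, 1/12, 0, -1/360, 0, …
g: a_k = -3, -6, -12, -24, -48, -96, -192, -384, …
h₀=f+g: left-lcm gives L₀, ord ≤ 3.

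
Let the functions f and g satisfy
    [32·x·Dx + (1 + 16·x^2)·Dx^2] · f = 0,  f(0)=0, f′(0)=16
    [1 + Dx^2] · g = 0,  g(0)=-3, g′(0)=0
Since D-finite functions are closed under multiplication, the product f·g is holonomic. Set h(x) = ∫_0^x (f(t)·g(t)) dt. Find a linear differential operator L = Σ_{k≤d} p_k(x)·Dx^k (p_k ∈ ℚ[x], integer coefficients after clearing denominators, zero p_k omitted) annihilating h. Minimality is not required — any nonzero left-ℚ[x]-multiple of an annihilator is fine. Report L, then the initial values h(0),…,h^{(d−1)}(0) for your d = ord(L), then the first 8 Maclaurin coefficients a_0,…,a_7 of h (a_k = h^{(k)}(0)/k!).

f: a_k = 0, 16, 0, -256/3, 0, 4096/5, 0, -65536/7, …
g: a_k = -3, 0, 3/2, 0, -1/8, 0, 1/240, 0, …
h₀=f·g: eliminate ⇒ L₀, order ≤ 2·2.
h=∫₀ˣh₀: take L = L₀·Dx.
L = (1105 + 51776·x^2 + 22016·x^4 + 16384·x^6 + 65536·x^8)·Dx + (2112·x + 35840·x^3 + 49152·x^5 + 262144·x^7)·Dx^2 + (1122 + 52352·x^2 + 27648·x^4 + 32768·x^6 + 131072·x^8)·Dx^3 + (2112·x + 35840·x^3 + 49152·x^5 + 262144·x^7)·Dx^4 + (17 + 576·x^2 + 5632·x^4 + 16384·x^6 + 65536·x^8)·Dx^5  (order 5).
h: a_k = 0, 0, -24, 0, 70, 0, -6469/15, 0, …
ICs: h(0) = 0, h′(0) = 0, h′′(0) = -48, h′′′(0) = 0, h′′′′(0) = 1680.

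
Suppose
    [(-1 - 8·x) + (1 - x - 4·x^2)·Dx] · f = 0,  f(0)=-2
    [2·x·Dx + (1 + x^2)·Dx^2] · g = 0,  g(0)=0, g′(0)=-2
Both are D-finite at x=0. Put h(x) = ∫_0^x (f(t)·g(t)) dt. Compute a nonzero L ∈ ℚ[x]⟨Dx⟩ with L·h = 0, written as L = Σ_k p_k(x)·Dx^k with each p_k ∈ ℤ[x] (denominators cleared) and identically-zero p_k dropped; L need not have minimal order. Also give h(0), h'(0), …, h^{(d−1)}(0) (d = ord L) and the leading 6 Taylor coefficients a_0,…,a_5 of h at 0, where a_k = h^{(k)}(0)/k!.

L = (8 + 2·x + 24·x^2)·Dx + (2 + 14·x + 4·x^2 + 24·x^3)·Dx^2 + (-1 + x + 3·x^2 + x^3 + 4·x^4)·Dx^3  (order 3).
h: a_k = 0, 0, 2, 4/3, 14/3, 104/15, …
ICs: h(0) = 0, h′(0) = 0, h′′(0) = 4.

f: a_k = -2, -2, -10, -18, -58, -130, …
g: a_k = 0, -2, 0, 2/3, 0, -2/5, …
f·g: L₀ = L_f ⊗_s L_g, ord ≤ 1·2.
h=∫₀ˣh₀: take L = L₀·Dx.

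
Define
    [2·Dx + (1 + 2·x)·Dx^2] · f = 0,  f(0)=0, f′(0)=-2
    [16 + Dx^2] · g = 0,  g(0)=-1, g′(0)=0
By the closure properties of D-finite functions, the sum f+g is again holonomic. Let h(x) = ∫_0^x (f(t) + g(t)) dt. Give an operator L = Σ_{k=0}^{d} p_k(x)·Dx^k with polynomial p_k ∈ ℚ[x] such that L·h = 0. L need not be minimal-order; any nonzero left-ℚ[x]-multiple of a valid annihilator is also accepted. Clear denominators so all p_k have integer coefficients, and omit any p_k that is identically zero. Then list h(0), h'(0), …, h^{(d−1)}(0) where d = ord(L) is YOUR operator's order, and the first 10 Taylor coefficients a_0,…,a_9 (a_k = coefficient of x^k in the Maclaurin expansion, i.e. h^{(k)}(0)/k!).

f: a_k = 0, -2, 2, -8/3, 4, -32/5, 32/3, -128/7, 32, -512/9, …
g: a_k = -1, 0, 8, 0, -32/3, 0, 256/45, 0, -512/315, 0, …
Weyl lclm of L_f,L_g ⇒ L₀ (ord ≤ 4).
∫: right-multiply L₀ by Dx.
L = (160 + 256·x + 256·x^2)·Dx^2 + (48 + 224·x + 384·x^2 + 256·x^3)·Dx^3 + (10 + 16·x + 16·x^2)·Dx^4 + (3 + 14·x + 24·x^2 + 16·x^3)·Dx^5  (order 5).
h: a_k = 0, -1, -1, 10/3, -2/3, -4/3, -16/15, 736/315, -16/7, 9568/2835, …
ICs: h(0) = 0, h′(0) = -1, h′′(0) = -2, h′′′(0) = 20, h′′′′(0) = -16.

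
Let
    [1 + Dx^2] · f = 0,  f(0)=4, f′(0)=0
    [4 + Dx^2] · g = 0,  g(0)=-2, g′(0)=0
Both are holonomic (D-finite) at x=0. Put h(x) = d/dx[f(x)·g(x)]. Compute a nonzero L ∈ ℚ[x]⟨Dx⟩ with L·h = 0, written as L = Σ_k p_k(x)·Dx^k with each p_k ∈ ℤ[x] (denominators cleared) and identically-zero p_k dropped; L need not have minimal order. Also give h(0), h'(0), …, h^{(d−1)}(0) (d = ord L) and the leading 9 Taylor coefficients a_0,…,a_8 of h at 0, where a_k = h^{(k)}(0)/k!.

L = 9 + 10·Dx^2 + Dx^4  (order 4).
h: a_k = 0, 40, 0, -164/3, 0, 73/3, 0, -3281/630, 0, …
ICs: h(0) = 0, h′(0) = 40, h′′(0) = 0, h′′′(0) = -328.

f: a_k = 4, 0, -2, 0, 1/6, 0, -1/180, 0, 1/10080, …
g: a_k = -2, 0, 4, 0, -4/3, 0, 8/45, 0, -4/315, …
h₀=f·g: eliminate ⇒ L₀, order ≤ 2·2.
h=h₀': d/dx-closure on L₀ ⇒ L.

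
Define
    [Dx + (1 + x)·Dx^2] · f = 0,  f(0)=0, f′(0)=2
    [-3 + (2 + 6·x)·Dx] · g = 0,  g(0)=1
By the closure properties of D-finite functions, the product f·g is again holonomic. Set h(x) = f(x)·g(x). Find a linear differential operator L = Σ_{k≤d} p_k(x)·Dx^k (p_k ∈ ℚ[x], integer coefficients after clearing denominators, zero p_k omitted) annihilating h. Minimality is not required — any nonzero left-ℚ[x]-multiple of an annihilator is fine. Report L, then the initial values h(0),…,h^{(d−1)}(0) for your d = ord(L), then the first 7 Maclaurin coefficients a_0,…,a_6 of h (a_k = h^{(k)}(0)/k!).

L = (21 + 9·x) + (-8 - 24·x)·Dx + (4 + 28·x + 60·x^2 + 36·x^3)·Dx^2  (order 2).
h: a_k = 0, 2, 2, -37/12, 5, -2917/320, 17671/960, …
ICs: h(0) = 0, h′(0) = 2.

f: a_k = 0, 2, -1, 2/3, -1/2, 2/5, -1/3, …
g: a_k = 1, 3/2, -9/8, 27/16, -405/128, 1701/256, -15309/1024, …
Product ⇒ symmetric product L₀, ord ≤ 2.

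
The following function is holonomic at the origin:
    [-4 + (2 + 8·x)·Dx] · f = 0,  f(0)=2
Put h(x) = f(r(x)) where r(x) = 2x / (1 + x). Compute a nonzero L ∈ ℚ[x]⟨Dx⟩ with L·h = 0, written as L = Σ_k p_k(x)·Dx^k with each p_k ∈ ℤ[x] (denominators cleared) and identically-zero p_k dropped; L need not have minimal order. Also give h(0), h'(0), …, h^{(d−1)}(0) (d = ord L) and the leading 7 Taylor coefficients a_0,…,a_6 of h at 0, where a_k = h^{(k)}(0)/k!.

f: a_k = 2, 4, -4, 8, -20, 56, -168, …
h₀=f(r): pull back L_f along r ⇒ L₀.
L = -4 + (1 + 10·x + 9·x^2)·Dx  (order 1).
h: a_k = 2, 8, -24, 104, -568, 3528, -23640, …
ICs: h(0) = 2.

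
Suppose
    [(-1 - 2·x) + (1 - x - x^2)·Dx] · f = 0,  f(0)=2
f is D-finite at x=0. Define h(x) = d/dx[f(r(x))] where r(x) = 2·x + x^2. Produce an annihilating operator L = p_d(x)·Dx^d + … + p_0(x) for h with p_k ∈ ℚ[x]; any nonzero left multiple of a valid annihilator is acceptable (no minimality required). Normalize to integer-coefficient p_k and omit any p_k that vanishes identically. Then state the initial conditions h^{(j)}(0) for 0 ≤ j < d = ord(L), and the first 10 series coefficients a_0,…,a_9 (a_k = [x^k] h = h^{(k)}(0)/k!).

f: a_k = 2, 2, 4, 6, 10, 16, 26, 42, 68, 110, …
Substitute x→r, Dx→(1/r')Dx; clear ⇒ L₀.
Differentiate: ansatz ord ≤ ord L₀ ⇒ L.
L = (9 + 42·x + 105·x^2 + 164·x^3 + 141·x^4 + 60·x^5 + 10·x^6) + (-1 - 3·x + 9·x^2 + 39·x^3 + 55·x^4 + 39·x^5 + 14·x^6 + 2·x^7)·Dx  (order 1).
h: a_k = 4, 36, 192, 944, 4340, 19140, 82096, 344912, 1426464, 5826640, …
ICs: h(0) = 4.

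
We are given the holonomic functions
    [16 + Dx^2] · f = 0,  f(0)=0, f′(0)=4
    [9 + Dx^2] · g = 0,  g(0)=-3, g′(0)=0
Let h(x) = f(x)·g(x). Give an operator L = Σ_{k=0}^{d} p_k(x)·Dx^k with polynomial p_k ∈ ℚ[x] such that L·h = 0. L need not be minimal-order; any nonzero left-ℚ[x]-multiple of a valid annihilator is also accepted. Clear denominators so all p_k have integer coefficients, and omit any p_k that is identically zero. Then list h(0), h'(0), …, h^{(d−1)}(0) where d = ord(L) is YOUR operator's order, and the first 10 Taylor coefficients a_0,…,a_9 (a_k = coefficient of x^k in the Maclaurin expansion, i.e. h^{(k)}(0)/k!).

f: a_k = 0, 4, 0, -32/3, 0, 128/15, 0, -1024/315, 0, 2048/2835, …
g: a_k = -3, 0, 27/2, 0, -81/8, 0, 243/80, 0, -2187/4480, 0, …
Sym-product of L_f,L_g gives L₀ (≤ ord 4).
L = 49 + 50·Dx^2 + Dx^4  (order 4).
h: a_k = 0, -12, 0, 86, 0, -2101/10, 0, 102943/420, 0, -5044201/30240, …
ICs: h(0) = 0, h′(0) = -12, h′′(0) = 0, h′′′(0) = 516.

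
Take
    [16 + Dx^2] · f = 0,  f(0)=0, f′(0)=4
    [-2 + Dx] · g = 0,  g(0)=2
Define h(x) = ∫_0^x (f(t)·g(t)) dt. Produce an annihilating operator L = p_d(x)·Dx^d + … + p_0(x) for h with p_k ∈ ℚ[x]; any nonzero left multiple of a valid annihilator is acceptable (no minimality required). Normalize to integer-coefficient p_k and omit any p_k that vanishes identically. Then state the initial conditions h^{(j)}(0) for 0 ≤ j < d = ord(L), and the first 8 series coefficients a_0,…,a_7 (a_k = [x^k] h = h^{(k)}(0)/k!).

f: a_k = 0, 4, 0, -32/3, 0, 128/15, 0, -1024/315, …
g: a_k = 2, 4, 4, 8/3, 4/3, 8/15, 8/45, 16/315, …
Product ⇒ symmetric product L₀, ord ≤ 2.
∫: right-multiply L₀ by Dx.
L = 20·Dx - 4·Dx^2 + Dx^3  (order 3).
h: a_k = 0, 0, 4, 16/3, -4/3, -32/5, -152/45, 352/315, …
ICs: h(0) = 0, h′(0) = 0, h′′(0) = 8.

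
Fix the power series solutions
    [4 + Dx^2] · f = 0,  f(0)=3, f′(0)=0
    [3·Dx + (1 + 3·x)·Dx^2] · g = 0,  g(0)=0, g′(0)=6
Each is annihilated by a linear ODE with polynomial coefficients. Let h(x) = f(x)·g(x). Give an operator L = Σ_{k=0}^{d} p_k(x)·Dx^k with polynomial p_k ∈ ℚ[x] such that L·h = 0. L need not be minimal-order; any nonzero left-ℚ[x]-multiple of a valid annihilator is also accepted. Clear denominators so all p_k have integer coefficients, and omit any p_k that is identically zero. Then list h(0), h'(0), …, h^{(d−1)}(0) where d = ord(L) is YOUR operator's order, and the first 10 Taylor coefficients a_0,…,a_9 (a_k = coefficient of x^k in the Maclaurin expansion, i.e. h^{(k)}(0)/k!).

L = (-1112 - 1248·x + 7344·x^2 + 27648·x^3 + 20736·x^4) + (-48 + 2160·x + 10368·x^2 + 10368·x^3)·Dx + (-250 + 240·x + 4968·x^2 + 13824·x^3 + 10368·x^4)·Dx^2 + (-12 + 540·x + 2592·x^2 + 2592·x^3)·Dx^3 + (7 + 138·x + 783·x^2 + 1728·x^3 + 1296·x^4)·Dx^4  (order 4).
h: a_k = 0, 18, -27, 18, -135/2, 978/5, -504, 46402/35, -70827/20, 66938/7, …
ICs: h(0) = 0, h′(0) = 18, h′′(0) = -54, h′′′(0) = 108.

f: a_k = 3, 0, -6, 0, 2, 0, -4/15, 0, 2/105, 0, …
g: a_k = 0, 6, -9, 18, -81/2, 486/5, -243, 4374/7, -6561/4, 4374, …
Product ⇒ symmetric product L₀, ord ≤ 4.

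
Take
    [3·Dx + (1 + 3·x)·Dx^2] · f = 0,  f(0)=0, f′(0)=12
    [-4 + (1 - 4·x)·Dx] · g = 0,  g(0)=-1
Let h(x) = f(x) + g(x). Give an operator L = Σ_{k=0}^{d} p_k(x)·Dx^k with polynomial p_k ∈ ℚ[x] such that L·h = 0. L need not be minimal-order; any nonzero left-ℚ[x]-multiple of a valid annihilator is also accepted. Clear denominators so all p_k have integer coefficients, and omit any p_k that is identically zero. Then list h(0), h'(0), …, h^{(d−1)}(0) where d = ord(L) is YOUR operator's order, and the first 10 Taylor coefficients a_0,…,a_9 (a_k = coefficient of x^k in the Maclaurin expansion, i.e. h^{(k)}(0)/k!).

L = (-432 - 288·x)·Dx + (-78 - 720·x - 576·x^2)·Dx^2 + (11 + x - 144·x^2 - 144·x^3)·Dx^3  (order 3).
h: a_k = -1, 8, -34, -28, -337, -4148/5, -4582, -105940/7, -137633/2, -253396, …
ICs: h(0) = -1, h′(0) = 8, h′′(0) = -68.

f: a_k = 0, 12, -18, 36, -81, 972/5, -486, 8748/7, -6561/2, 8748, …
g: a_k = -1, -4, -16, -64, -256, -1024, -4096, -16384, -65536, -262144, …
f+g: L₀ = lclm(L_f,L_g), ord ≤ 2+1.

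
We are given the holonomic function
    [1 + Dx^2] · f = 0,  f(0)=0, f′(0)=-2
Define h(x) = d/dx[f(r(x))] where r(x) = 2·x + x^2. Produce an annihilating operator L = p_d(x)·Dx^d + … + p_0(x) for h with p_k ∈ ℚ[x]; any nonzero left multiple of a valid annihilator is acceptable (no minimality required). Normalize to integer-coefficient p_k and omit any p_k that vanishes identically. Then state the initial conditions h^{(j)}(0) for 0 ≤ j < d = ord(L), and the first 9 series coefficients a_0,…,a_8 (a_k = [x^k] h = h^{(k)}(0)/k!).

L = (7 + 16·x + 24·x^2 + 16·x^3 + 4·x^4) + (-3 - 3·x)·Dx + (1 + 2·x + x^2)·Dx^2  (order 2).
h: a_k = -4, -4, 8, 16, 22/3, -6, -404/45, -176/45, 551/630, …
ICs: h(0) = -4, h′(0) = -4.

f: a_k = 0, -2, 0, 1/3, 0, -1/60, 0, 1/2520, 0, …
h₀=f(r): pull back L_f along r ⇒ L₀.
h=h₀': d/dx-closure on L₀ ⇒ L.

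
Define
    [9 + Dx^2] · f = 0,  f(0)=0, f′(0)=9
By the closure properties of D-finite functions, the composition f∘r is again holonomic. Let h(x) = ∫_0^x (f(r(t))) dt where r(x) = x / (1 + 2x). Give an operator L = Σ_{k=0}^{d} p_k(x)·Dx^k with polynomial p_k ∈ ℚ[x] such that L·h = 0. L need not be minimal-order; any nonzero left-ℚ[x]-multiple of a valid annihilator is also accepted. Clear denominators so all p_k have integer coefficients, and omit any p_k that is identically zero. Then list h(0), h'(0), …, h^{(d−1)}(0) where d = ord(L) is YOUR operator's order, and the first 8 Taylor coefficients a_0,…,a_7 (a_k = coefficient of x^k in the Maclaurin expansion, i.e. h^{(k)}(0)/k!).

f: a_k = 0, 9, 0, -27/2, 0, 243/40, 0, -729/560, …
f∘r: x↦r, Dx↦Dx/r' in L_f ⇒ L₀.
h=∫₀ˣh₀: take L = L₀·Dx.
L = 9·Dx + (4 + 24·x + 48·x^2 + 32·x^3)·Dx^2 + (1 + 8·x + 24·x^2 + 32·x^3 + 16·x^4)·Dx^3  (order 3).
h: a_k = 0, 0, 9/2, -6, 45/8, 9/5, -2319/80, 2925/28, …
ICs: h(0) = 0, h′(0) = 0, h′′(0) = 9.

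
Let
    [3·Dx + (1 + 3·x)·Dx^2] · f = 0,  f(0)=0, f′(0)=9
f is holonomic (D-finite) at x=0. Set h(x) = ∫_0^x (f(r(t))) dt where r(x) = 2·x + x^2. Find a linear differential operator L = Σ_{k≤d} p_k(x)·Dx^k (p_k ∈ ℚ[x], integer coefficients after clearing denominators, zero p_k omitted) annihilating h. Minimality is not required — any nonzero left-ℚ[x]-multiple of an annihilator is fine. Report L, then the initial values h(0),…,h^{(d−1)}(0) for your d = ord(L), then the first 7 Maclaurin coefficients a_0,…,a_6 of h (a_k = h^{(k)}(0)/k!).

L = (5 + 6·x + 3·x^2)·Dx^2 + (1 + 7·x + 9·x^2 + 3·x^3)·Dx^3  (order 3).
h: a_k = 0, 0, 9, -15, 81/2, -1323/10, 2403/5, …
ICs: h(0) = 0, h′(0) = 0, h′′(0) = 18.

f: a_k = 0, 9, -27/2, 27, -243/4, 729/5, -729/2, …
Substitute x→r, Dx→(1/r')Dx; clear ⇒ L₀.
h=∫₀ˣh₀: take L = L₀·Dx.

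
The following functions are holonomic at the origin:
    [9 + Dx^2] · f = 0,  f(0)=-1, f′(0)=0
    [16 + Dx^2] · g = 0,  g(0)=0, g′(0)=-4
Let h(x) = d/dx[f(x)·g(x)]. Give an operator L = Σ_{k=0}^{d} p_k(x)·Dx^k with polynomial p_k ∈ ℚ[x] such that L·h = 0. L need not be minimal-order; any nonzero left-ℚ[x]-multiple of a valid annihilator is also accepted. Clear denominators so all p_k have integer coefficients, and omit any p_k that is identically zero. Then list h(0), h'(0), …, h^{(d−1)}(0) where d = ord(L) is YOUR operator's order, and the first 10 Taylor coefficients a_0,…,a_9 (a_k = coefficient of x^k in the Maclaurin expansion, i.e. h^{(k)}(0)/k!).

f: a_k = -1, 0, 9/2, 0, -27/8, 0, 81/80, 0, -729/4480, 0, …
g: a_k = 0, -4, 0, 32/3, 0, -128/15, 0, 1024/315, 0, -2048/2835, …
L₀ := L_f ⊗_s L_g (sym. prod.), ord ≤ 4.
Differentiate: ansatz ord ≤ ord L₀ ⇒ L.
L = 49 + 50·Dx^2 + Dx^4  (order 4).
h: a_k = 4, 0, -86, 0, 2101/6, 0, -102943/180, 0, 5044201/10080, 0, …
ICs: h(0) = 4, h′(0) = 0, h′′(0) = -172, h′′′(0) = 0.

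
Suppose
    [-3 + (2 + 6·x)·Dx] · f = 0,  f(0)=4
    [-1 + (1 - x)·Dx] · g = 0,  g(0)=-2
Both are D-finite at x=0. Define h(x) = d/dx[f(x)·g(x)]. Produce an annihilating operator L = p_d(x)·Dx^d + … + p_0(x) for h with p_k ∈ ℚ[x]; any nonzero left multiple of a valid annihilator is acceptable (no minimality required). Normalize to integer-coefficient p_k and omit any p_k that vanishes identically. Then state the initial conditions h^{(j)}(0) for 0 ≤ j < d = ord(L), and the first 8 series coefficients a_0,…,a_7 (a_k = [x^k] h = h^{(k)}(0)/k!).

L = (11 + 90·x + 27·x^2) + (-10 - 26·x + 18·x^2 + 18·x^3)·Dx  (order 1).
h: a_k = -20, -22, -147/2, 13/4, -8375/32, 25827/64, -384671/256, 1935421/512, …
ICs: h(0) = -20.

f: a_k = 4, 6, -9/2, 27/4, -405/32, 1701/64, -15309/256, 72171/512, …
g: a_k = -2, -2, -2, -2, -2, -2, -2, -2, …
f·g: L₀ = L_f ⊗_s L_g, ord ≤ 1·1.
Differentiate: ansatz ord ≤ ord L₀ ⇒ L.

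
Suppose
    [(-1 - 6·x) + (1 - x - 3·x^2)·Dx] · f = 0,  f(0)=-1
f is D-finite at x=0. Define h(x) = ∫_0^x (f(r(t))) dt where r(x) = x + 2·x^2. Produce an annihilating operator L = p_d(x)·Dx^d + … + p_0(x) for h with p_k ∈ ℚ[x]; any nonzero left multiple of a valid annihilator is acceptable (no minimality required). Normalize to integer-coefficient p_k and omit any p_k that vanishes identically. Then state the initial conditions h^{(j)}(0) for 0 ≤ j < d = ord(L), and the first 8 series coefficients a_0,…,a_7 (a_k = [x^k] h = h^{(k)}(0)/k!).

L = (1 + 10·x + 36·x^2 + 48·x^3)·Dx + (-1 + x + 5·x^2 + 12·x^3 + 12·x^4)·Dx^2  (order 2).
h: a_k = 0, -1, -1/2, -2, -23/4, -77/5, -46, -1009/7, …
ICs: h(0) = 0, h′(0) = -1.

f: a_k = -1, -1, -4, -7, -19, -40, -97, -217, …
Substitute x→r, Dx→(1/r')Dx; clear ⇒ L₀.
∫: right-multiply L₀ by Dx.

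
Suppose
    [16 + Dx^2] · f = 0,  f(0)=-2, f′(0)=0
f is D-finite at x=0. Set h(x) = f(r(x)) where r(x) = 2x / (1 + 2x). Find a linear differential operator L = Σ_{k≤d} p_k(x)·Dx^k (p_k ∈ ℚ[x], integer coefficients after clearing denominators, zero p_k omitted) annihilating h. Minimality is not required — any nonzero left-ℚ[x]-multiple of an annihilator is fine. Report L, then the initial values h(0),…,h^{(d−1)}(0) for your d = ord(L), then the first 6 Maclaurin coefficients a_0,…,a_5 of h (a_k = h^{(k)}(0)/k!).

L = 64 + (4 + 24·x + 48·x^2 + 32·x^3)·Dx + (1 + 8·x + 24·x^2 + 32·x^3 + 16·x^4)·Dx^2  (order 2).
h: a_k = -2, 0, 64, -256, 1280/3, 2048/3, …
ICs: h(0) = -2, h′(0) = 0.

f: a_k = -2, 0, 16, 0, -64/3, 0, …
Change of var in L_f (x↦r) gives L₀.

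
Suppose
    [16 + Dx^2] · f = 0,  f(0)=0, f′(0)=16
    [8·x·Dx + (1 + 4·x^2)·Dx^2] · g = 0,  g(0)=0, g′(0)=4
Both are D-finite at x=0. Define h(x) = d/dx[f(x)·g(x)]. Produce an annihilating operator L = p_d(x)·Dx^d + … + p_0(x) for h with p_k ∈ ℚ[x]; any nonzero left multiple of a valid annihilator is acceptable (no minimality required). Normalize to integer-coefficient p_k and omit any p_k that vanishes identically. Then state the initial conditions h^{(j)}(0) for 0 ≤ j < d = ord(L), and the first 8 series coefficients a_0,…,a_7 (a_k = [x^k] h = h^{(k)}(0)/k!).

L = (4096 + 58368·x^2 + 354304·x^4 + 983040·x^6 + 1867776·x^8 + 2621440·x^10 + 2097152·x^12) + (1984·x + 30208·x^3 + 158720·x^5 + 409600·x^7 + 655360·x^9 + 524288·x^11)·Dx + (336 + 5216·x^2 + 34560·x^4 + 114176·x^6 + 249856·x^8 + 360448·x^10 + 262144·x^12)·Dx^2 + (124·x + 1888·x^3 + 9920·x^5 + 25600·x^7 + 40960·x^9 + 32768·x^11)·Dx^3 + (5 + 98·x^2 + 776·x^4 + 3296·x^6 + 8320·x^8 + 12288·x^10 + 8192·x^12)·Dx^4  (order 4).
h: a_k = 0, 128, 0, -1024, 0, 10240/3, 0, -32768/3, …
ICs: h(0) = 0, h′(0) = 128, h′′(0) = 0, h′′′(0) = -6144.

f: a_k = 0, 16, 0, -128/3, 0, 512/15, 0, -4096/315, …
g: a_k = 0, 4, 0, -16/3, 0, 64/5, 0, -256/7, …
h₀=f·g: eliminate ⇒ L₀, order ≤ 2·2.
h=h₀': d/dx-closure on L₀ ⇒ L.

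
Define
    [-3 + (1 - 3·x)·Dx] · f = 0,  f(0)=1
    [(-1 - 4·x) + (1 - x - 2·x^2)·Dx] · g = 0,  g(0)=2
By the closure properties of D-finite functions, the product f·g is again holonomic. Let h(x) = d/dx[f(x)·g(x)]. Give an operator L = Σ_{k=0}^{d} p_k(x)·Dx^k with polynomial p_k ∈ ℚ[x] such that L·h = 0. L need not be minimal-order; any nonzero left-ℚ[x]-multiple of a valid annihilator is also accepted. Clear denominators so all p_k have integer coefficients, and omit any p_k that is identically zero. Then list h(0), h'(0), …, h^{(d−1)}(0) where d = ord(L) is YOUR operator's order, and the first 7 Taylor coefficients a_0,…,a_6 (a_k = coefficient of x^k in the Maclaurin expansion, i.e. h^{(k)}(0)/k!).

L = (15 - 30·x - 69·x^2 + 48·x^3 + 216·x^4) + (-2 + 9·x + 3·x^2 - 47·x^3 + 15·x^4 + 54·x^5)·Dx  (order 1).
h: a_k = 8, 60, 300, 1288, 5040, 18660, 66500, …
ICs: h(0) = 8.

f: a_k = 1, 3, 9, 27, 81, 243, 729, …
g: a_k = 2, 2, 6, 10, 22, 42, 86, …
L₀ := L_f ⊗_s L_g (sym. prod.), ord ≤ 1.
h₀' ⇒ L via d/dx closure of L₀.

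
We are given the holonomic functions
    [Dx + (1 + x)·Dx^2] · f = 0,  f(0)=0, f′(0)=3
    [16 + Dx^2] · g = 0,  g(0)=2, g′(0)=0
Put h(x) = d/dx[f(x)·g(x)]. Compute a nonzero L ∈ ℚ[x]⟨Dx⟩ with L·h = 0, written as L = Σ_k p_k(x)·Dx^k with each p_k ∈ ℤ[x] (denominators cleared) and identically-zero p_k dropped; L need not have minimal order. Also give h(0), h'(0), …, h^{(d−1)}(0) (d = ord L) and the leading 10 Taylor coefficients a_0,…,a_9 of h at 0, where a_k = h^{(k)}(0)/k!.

f: a_k = 0, 3, -3/2, 1, -3/4, 3/5, -1/2, 3/7, -3/8, 1/3, …
g: a_k = 2, 0, -16, 0, 64/3, 0, -512/45, 0, 1024/315, 0, …
h₀=f·g: eliminate ⇒ L₀, order ≤ 2·2.
Differentiate: ansatz ord ≤ ord L₀ ⇒ L.
L = (96160 + 647168·x + 1757184·x^2 + 2482176·x^3 + 1931264·x^4 + 786432·x^5 + 131072·x^6) + (13728 + 74144·x + 156160·x^2 + 161280·x^3 + 81920·x^4 + 16384·x^5)·Dx + (13546 + 87008·x + 228848·x^2 + 316416·x^3 + 242944·x^4 + 98304·x^5 + 16384·x^6)·Dx^2 + (858 + 4634·x + 9760·x^2 + 10080·x^3 + 5120·x^4 + 1024·x^5)·Dx^3 + (471 + 2910·x + 7439·x^2 + 10080·x^3 + 7640·x^4 + 3072·x^5 + 512·x^6)·Dx^4  (order 4).
h: a_k = 6, -6, -138, 90, 246, -126, -754/5, 998/15, 314/7, -338/21, …
ICs: h(0) = 6, h′(0) = -6, h′′(0) = -276, h′′′(0) = 540.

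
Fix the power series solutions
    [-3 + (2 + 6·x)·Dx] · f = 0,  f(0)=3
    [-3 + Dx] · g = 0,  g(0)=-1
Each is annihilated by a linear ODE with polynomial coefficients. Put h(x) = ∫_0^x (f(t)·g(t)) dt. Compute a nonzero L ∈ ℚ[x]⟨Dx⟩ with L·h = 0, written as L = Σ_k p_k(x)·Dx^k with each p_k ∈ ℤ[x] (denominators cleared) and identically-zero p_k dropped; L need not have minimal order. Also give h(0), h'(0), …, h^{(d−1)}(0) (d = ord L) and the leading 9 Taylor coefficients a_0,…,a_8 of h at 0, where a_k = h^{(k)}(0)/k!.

L = (-9 - 18·x)·Dx + (2 + 6·x)·Dx^2  (order 2).
h: a_k = 0, -3, -27/4, -63/8, -459/64, -2673/640, -8667/2560, 21627/35840, -2456001/573440, …
ICs: h(0) = 0, h′(0) = -3.

f: a_k = 3, 9/2, -27/8, 81/16, -1215/128, 5103/256, -45927/1024, 216513/2048, -8444007/32768, …
g: a_k = -1, -3, -9/2, -9/2, -27/8, -81/40, -81/80, -243/560, -729/4480, …
Product ⇒ symmetric product L₀, ord ≤ 1.
Integrate: L := L₀·Dx.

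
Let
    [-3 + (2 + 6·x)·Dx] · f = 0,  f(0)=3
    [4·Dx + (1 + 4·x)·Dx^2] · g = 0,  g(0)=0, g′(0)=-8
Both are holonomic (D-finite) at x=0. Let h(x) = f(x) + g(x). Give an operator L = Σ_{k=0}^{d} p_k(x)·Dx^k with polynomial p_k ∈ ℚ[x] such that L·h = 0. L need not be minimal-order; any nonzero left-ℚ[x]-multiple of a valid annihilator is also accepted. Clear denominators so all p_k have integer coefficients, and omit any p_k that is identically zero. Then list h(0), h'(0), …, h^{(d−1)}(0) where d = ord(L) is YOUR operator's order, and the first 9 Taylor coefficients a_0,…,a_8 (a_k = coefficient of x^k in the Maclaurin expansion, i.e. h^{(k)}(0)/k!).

f: a_k = 3, 9/2, -27/8, 81/16, -1215/128, 5103/256, -45927/1024, 216513/2048, -8444007/32768, …
g: a_k = 0, -8, 16, -128/3, 128, -2048/5, 4096/3, -32768/7, 16384, …
Sum ⇒ L₀ = lclm(L_f,L_g) in ℚ(x)⟨Dx⟩.
L = (84 + 144·x)·Dx + (101 + 552·x + 720·x^2)·Dx^2 + (10 + 94·x + 288·x^2 + 288·x^3)·Dx^3  (order 3).
h: a_k = 3, -7/2, 101/8, -1805/48, 15169/128, -498773/1280, 4056523/3072, -65593273/14336, 528426905/32768, …
ICs: h(0) = 3, h′(0) = -7/2, h′′(0) = 101/4.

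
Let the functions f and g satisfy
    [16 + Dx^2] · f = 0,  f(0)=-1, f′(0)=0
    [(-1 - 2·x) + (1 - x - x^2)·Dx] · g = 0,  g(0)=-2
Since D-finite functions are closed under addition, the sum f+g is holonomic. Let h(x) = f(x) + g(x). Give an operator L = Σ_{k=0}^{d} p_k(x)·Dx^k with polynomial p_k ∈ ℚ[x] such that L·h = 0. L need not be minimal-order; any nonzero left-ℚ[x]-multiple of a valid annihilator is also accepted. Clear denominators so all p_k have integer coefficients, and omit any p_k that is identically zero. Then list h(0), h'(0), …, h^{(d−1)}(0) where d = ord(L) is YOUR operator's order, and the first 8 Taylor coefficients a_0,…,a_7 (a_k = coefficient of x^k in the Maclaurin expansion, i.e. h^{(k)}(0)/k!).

f: a_k = -1, 0, 8, 0, -32/3, 0, 256/45, 0, …
g: a_k = -2, -2, -4, -6, -10, -16, -26, -42, …
Weyl lclm of L_f,L_g ⇒ L₀ (ord ≤ 3).
L = (-272 - 384·x + 352·x^2 - 192·x^3 - 640·x^4 - 256·x^5) + (160 - 368·x - 32·x^2 + 544·x^3 - 48·x^4 - 384·x^5 - 128·x^6)·Dx + (-17 - 24·x + 22·x^2 - 12·x^3 - 40·x^4 - 16·x^5)·Dx^2 + (10 - 23·x - 2·x^2 + 34·x^3 - 3·x^4 - 24·x^5 - 8·x^6)·Dx^3  (order 3).
h: a_k = -3, -2, 4, -6, -62/3, -16, -914/45, -42, …
ICs: h(0) = -3, h′(0) = -2, h′′(0) = 8.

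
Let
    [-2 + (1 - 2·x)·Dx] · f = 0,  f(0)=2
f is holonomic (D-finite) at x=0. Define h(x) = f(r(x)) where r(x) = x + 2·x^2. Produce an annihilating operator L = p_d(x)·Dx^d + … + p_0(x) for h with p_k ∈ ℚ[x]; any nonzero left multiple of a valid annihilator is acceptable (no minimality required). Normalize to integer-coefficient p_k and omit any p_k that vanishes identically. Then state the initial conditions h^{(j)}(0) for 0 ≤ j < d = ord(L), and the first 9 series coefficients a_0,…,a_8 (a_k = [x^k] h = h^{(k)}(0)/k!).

f: a_k = 2, 4, 8, 16, 32, 64, 128, 256, 512, …
f∘r: x↦r, Dx↦Dx/r' in L_f ⇒ L₀.
L = (2 + 8·x) + (-1 + 2·x + 4·x^2)·Dx  (order 1).
h: a_k = 2, 4, 16, 48, 160, 512, 1664, 5376, 17408, …
ICs: h(0) = 2.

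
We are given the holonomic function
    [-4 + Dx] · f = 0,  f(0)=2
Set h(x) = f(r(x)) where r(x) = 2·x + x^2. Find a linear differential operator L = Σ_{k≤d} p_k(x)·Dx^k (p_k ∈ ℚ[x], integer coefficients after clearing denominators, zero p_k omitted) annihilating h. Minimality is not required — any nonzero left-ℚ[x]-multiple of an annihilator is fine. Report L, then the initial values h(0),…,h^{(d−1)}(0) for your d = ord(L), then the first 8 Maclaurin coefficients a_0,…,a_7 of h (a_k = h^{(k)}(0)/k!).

L = (-8 - 8·x) + Dx  (order 1).
h: a_k = 2, 16, 72, 704/3, 1840/3, 6784/5, 118208/45, 1434112/315, …
ICs: h(0) = 2.

f: a_k = 2, 8, 16, 64/3, 64/3, 256/15, 512/45, 2048/315, …
f∘r: x↦r, Dx↦Dx/r' in L_f ⇒ L₀.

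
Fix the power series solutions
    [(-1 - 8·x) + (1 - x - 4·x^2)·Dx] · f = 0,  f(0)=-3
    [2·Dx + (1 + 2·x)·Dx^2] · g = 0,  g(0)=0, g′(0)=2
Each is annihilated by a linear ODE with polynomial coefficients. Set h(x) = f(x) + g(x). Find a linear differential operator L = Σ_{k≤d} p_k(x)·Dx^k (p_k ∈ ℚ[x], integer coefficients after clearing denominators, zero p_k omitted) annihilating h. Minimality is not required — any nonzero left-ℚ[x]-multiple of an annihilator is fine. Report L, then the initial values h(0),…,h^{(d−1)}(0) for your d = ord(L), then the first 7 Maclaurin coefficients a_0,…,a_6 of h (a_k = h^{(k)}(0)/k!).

f: a_k = -3, -3, -15, -27, -87, -195, -543, …
g: a_k = 0, 2, -2, 8/3, -4, 32/5, -32/3, …
h₀=f+g: left-lcm gives L₀, ord ≤ 3.
L = (94 + 644·x + 1664·x^2 + 1920·x^3 + 1536·x^4)·Dx + (23 + 324·x + 1448·x^2 + 3072·x^3 + 3904·x^4 + 2560·x^5)·Dx^2 + (-6 - 35·x - 53·x^2 + 98·x^3 + 528·x^4 + 864·x^5 + 512·x^6)·Dx^3  (order 3).
h: a_k = -3, -1, -17, -73/3, -91, -943/5, -1661/3, …
ICs: h(0) = -3, h′(0) = -1, h′′(0) = -34.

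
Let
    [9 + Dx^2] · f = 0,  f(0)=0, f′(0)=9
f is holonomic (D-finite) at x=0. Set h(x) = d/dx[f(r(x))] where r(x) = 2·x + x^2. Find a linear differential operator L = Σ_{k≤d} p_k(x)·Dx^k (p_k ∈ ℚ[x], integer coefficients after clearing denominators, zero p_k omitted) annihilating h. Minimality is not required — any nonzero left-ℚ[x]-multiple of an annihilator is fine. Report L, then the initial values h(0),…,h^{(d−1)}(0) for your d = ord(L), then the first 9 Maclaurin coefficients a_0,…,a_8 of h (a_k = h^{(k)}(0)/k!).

f: a_k = 0, 9, 0, -27/2, 0, 243/40, 0, -729/560, 0, …
f∘r: x↦r, Dx↦Dx/r' in L_f ⇒ L₀.
Differentiate: ansatz ord ≤ ord L₀ ⇒ L.
L = (39 + 144·x + 216·x^2 + 144·x^3 + 36·x^4) + (-3 - 3·x)·Dx + (1 + 2·x + x^2)·Dx^2  (order 2).
h: a_k = 18, 18, -324, -648, 567, 2835, 11178/5, -13608/5, -920727/140, …
ICs: h(0) = 18, h′(0) = 18.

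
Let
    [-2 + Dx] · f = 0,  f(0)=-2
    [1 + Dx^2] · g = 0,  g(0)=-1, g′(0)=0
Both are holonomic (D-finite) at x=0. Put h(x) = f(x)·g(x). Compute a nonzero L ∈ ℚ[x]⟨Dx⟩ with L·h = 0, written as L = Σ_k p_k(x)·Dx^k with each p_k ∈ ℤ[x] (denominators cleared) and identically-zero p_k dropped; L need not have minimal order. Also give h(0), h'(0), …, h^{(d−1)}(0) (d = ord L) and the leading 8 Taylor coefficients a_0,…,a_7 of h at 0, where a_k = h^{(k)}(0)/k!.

f: a_k = -2, -4, -4, -8/3, -4/3, -8/15, -8/45, -16/315, …
g: a_k = -1, 0, 1/2, 0, -1/24, 0, 1/720, 0, …
f·g: L₀ = L_f ⊗_s L_g, ord ≤ 1·2.
L = 5 - 4·Dx + Dx^2  (order 2).
h: a_k = 2, 4, 3, 2/3, -7/12, -19/30, -13/40, -139/1260, …
ICs: h(0) = 2, h′(0) = 4.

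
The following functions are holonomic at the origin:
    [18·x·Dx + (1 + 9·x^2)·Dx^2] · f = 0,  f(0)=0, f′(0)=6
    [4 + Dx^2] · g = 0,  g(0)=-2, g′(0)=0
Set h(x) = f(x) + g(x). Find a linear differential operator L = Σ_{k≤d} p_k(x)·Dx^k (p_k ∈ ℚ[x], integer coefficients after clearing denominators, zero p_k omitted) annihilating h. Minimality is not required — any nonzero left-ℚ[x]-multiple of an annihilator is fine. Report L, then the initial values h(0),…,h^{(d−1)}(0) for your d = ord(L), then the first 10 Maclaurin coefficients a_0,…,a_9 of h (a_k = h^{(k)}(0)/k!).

f: a_k = 0, 6, 0, -18, 0, 486/5, 0, -4374/7, 0, 4374, …
g: a_k = -2, 0, 4, 0, -4/3, 0, 8/45, 0, -4/315, 0, …
h₀=f+g: left-lcm gives L₀, ord ≤ 4.
L = (-3744·x + 37584·x^3 + 11664·x^5)·Dx + (-28 + 864·x^2 + 10692·x^4 + 5832·x^6)·Dx^2 + (-936·x + 9396·x^3 + 2916·x^5)·Dx^3 + (-7 + 216·x^2 + 2673·x^4 + 1458·x^6)·Dx^4  (order 4).
h: a_k = -2, 6, 4, -18, -4/3, 486/5, 8/45, -4374/7, -4/315, 4374, …
ICs: h(0) = -2, h′(0) = 6, h′′(0) = 8, h′′′(0) = -108.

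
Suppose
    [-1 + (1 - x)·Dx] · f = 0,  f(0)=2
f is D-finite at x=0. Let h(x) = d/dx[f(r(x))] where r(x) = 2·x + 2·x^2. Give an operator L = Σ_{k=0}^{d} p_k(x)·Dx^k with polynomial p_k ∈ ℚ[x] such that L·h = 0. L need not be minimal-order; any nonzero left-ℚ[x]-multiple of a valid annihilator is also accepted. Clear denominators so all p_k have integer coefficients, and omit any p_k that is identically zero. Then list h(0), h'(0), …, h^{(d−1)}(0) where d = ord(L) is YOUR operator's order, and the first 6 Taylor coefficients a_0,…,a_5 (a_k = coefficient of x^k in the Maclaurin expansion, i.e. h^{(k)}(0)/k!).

f: a_k = 2, 2, 2, 2, 2, 2, …
Change of var in L_f (x↦r) gives L₀.
Derive L from L₀ (diff closure).
L = (6 + 12·x + 12·x^2) + (-1 + 6·x^2 + 4·x^3)·Dx  (order 1).
h: a_k = 4, 24, 96, 352, 1200, 3936, …
ICs: h(0) = 4.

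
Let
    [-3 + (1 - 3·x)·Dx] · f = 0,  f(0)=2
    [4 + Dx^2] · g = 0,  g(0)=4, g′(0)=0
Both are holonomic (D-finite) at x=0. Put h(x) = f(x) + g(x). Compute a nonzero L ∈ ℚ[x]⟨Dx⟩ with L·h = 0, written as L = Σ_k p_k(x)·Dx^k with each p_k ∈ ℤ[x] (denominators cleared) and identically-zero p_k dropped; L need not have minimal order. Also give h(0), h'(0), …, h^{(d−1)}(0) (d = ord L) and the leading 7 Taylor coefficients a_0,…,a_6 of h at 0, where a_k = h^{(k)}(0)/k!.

L = (348 - 144·x + 216·x^2) + (-44 + 180·x - 216·x^2 + 216·x^3)·Dx + (87 - 36·x + 54·x^2)·Dx^2 + (-11 + 45·x - 54·x^2 + 54·x^3)·Dx^3  (order 3).
h: a_k = 6, 6, 10, 54, 494/3, 486, 65594/45, …
ICs: h(0) = 6, h′(0) = 6, h′′(0) = 20.

f: a_k = 2, 6, 18, 54, 162, 486, 1458, …
g: a_k = 4, 0, -8, 0, 8/3, 0, -16/45, …
Weyl lclm of L_f,L_g ⇒ L₀ (ord ≤ 3).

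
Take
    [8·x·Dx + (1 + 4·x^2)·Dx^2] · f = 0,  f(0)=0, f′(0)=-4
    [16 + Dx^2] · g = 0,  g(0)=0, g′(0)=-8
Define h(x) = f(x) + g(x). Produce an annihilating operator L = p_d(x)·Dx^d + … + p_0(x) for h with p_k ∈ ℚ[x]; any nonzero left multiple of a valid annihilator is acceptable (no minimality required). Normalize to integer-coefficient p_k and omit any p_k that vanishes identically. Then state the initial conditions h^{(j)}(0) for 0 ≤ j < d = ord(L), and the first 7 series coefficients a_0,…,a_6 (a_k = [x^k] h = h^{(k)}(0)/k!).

L = (-512·x + 5120·x^3 + 4096·x^5)·Dx + (16 + 512·x^2 + 2304·x^4 + 2048·x^6)·Dx^2 + (-32·x + 320·x^3 + 256·x^5)·Dx^3 + (1 + 32·x^2 + 144·x^4 + 128·x^6)·Dx^4  (order 4).
h: a_k = 0, -12, 0, 80/3, 0, -448/15, 0, …
ICs: h(0) = 0, h′(0) = -12, h′′(0) = 0, h′′′(0) = 160.

f: a_k = 0, -4, 0, 16/3, 0, -64/5, 0, …
g: a_k = 0, -8, 0, 64/3, 0, -256/15, 0, …
Weyl lclm of L_f,L_g ⇒ L₀ (ord ≤ 4).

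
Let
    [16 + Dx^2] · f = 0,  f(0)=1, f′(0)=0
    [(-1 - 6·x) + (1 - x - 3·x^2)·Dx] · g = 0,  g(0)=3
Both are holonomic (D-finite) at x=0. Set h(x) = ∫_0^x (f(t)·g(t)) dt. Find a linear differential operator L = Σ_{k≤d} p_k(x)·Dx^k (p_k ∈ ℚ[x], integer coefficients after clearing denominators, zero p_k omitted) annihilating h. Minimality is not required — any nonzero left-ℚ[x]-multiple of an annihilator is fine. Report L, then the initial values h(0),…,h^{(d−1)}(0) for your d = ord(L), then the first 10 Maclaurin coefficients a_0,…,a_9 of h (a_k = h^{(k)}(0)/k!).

f: a_k = 1, 0, -8, 0, 32/3, 0, -256/45, 0, 512/315, 0, …
g: a_k = 3, 3, 12, 21, 57, 120, 291, 651, 1524, 3477, …
f·g: L₀ = L_f ⊗_s L_g, ord ≤ 2·1.
∫: right-multiply L₀ by Dx.
L = (-10 + 16·x + 48·x^2)·Dx + (2 + 12·x)·Dx^2 + (-1 + x + 3·x^2)·Dx^3  (order 3).
h: a_k = 0, 3, 3/2, -4, -3/4, -7/5, -8/3, -811/105, -1531/120, -27236/945, …
ICs: h(0) = 0, h′(0) = 3, h′′(0) = 3.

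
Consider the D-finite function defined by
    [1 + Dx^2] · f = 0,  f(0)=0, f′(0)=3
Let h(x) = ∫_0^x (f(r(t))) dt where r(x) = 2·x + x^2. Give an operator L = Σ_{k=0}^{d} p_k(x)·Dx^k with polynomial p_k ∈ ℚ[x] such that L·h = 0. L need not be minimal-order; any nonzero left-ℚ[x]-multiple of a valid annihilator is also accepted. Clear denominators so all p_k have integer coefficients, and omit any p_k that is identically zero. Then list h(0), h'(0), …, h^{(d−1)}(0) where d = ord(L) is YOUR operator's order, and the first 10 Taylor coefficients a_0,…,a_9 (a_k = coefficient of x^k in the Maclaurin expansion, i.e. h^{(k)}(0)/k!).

f: a_k = 0, 3, 0, -1/2, 0, 1/40, 0, -1/1680, 0, 1/120960, …
h₀=f(r): pull back L_f along r ⇒ L₀.
∫: right-multiply L₀ by Dx.
L = (4 + 12·x + 12·x^2 + 4·x^3)·Dx - Dx^2 + (1 + x)·Dx^3  (order 3).
h: a_k = 0, 0, 3, 1, -1, -6/5, -11/30, 3/14, 101/420, 11/135, …
ICs: h(0) = 0, h′(0) = 0, h′′(0) = 6.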